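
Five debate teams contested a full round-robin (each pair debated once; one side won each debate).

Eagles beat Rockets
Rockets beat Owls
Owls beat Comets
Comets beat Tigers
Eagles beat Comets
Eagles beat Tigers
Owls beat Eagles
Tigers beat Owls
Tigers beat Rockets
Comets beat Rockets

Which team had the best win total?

Win totals: Eagles 3, Owls 2, Comets 2, Rockets 1, Tigers 2.
Eagles leads with 3 wins (next highest: 2).

Eagles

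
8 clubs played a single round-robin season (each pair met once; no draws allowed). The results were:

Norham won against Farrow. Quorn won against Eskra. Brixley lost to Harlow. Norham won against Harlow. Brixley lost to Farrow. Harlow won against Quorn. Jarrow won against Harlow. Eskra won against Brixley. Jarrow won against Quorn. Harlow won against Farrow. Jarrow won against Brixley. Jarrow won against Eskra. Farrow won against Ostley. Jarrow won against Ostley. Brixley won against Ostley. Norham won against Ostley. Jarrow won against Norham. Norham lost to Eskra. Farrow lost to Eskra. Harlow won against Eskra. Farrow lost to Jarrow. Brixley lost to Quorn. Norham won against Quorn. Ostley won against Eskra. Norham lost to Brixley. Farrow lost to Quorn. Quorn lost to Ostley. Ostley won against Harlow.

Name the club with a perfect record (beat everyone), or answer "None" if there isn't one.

Jarrow has 7 wins out of 7 opponents — a perfect record.

Jarrow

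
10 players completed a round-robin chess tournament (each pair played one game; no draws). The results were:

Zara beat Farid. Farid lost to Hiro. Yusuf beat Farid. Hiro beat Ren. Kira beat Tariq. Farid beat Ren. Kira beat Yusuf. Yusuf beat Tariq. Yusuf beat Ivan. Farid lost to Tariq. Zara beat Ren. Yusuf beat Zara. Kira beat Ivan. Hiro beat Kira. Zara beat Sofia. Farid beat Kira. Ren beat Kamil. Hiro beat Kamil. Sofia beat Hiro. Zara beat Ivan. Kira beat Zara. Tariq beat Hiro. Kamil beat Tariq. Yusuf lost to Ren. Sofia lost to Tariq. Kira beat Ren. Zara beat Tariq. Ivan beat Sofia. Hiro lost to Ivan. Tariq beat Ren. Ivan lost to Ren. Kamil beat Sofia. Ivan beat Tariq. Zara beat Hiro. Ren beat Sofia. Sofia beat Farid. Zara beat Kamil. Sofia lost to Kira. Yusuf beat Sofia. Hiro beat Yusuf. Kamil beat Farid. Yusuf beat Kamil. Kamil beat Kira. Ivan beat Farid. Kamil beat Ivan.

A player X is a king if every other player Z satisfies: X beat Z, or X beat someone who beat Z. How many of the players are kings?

Farid cannot reach Hiro in two steps.
Tariq cannot reach Zara in two steps.
Zara reaches everyone (king).
Kira reaches everyone (king).
Yusuf reaches everyone (king).
Kamil reaches everyone (king).
Sofia cannot reach Tariq, Zara, Ivan in two steps.
Hiro reaches everyone (king).
Ren reaches everyone (king).
Ivan cannot reach Zara in two steps.
Kings: Zara, Kira, Yusuf, Kamil, Hiro, Ren — 6.

6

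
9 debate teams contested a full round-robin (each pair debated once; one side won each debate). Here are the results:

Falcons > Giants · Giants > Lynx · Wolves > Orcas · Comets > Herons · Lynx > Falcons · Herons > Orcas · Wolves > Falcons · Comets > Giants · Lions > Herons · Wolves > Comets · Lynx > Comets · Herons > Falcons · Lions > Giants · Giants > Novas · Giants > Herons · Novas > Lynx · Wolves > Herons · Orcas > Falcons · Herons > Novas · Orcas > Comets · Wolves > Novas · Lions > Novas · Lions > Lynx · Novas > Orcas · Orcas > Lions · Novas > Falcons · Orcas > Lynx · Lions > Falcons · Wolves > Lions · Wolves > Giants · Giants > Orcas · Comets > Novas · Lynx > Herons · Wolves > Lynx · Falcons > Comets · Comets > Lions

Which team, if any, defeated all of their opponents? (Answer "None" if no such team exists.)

Wolves

Wolves has 8 wins out of 8 opponents — a perfect record.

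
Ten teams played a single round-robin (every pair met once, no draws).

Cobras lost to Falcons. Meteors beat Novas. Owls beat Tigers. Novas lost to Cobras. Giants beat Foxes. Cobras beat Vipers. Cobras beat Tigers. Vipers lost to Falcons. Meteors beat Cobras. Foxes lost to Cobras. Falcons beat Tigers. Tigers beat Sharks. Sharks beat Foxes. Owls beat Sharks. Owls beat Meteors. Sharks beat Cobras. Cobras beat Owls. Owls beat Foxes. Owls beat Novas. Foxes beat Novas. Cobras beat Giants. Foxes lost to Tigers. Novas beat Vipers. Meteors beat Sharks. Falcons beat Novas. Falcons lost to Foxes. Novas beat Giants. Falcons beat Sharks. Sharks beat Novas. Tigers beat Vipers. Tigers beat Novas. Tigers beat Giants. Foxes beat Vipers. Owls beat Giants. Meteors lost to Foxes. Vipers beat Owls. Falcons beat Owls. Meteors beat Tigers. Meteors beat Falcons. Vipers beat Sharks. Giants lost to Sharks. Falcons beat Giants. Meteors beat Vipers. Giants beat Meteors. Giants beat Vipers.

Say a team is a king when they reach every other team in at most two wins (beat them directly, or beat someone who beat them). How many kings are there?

Sharks reaches everyone (king).
Vipers cannot reach Falcons in two steps.
Falcons reaches everyone (king).
Foxes reaches everyone (king).
Cobras reaches everyone (king).
Giants reaches everyone (king).
Novas cannot reach Falcons, Cobras, Tigers in two steps.
Meteors reaches everyone (king).
Owls reaches everyone (king).
Tigers reaches everyone (king).
Kings: Sharks, Falcons, Foxes, Cobras, Giants, Meteors, Owls, Tigers — 8.

8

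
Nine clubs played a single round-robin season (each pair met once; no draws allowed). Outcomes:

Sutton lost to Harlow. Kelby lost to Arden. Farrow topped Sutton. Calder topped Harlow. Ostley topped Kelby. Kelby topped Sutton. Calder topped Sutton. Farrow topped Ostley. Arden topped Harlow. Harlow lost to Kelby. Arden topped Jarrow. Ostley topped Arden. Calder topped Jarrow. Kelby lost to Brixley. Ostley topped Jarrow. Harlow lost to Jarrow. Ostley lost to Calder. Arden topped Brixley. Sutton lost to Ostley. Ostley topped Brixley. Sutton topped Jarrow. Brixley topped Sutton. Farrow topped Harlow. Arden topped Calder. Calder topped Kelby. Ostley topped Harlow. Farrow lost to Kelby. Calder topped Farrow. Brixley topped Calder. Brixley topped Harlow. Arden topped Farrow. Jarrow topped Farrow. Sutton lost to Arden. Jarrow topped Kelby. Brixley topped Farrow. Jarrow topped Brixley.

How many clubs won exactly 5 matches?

1

Win totals: Harlow 1, Jarrow 4, Sutton 1, Farrow 3, Calder 6, Arden 7, Kelby 3, Ostley 6, Brixley 5.
Exactly 5: Brixley — 1 club.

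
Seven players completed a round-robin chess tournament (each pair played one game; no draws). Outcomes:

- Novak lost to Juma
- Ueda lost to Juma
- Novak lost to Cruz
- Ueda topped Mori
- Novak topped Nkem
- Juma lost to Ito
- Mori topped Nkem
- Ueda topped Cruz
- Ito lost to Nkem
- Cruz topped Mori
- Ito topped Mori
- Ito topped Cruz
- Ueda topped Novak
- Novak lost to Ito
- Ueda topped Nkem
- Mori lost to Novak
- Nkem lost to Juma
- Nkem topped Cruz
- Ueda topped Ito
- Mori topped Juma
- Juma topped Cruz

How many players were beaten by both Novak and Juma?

Novak beat: Nkem, Mori.
Juma beat: Nkem, Ueda, Cruz, Novak.
Both beat: Nkem — 1.

1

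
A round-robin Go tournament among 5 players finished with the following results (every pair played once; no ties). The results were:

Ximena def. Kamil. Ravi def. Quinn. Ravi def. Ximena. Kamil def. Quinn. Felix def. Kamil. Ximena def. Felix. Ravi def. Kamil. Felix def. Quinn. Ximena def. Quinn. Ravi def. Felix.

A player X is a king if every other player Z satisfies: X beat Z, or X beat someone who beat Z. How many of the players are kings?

1

Ximena cannot reach Ravi in two steps.
Quinn cannot reach Ximena, Felix, Ravi, Kamil in two steps.
Felix cannot reach Ximena, Ravi in two steps.
Ravi reaches everyone (king).
Kamil cannot reach Ximena, Felix, Ravi in two steps.
Kings: Ravi — 1.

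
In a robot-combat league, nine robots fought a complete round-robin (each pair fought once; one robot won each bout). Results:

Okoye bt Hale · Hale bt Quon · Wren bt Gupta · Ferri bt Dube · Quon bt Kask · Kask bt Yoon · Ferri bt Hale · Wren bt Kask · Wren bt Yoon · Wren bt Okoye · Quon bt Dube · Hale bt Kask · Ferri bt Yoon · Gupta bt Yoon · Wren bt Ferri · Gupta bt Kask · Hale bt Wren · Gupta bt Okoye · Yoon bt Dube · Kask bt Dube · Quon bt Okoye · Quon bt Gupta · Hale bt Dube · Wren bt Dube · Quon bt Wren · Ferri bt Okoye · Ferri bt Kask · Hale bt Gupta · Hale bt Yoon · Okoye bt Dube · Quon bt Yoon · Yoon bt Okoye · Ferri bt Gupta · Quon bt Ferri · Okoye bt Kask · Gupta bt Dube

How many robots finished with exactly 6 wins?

3

Win totals: Gupta 4, Yoon 2, Ferri 6, Hale 6, Wren 6, Kask 2, Okoye 3, Dube 0, Quon 7.
Exactly 6: Ferri, Hale, Wren — 3 robots.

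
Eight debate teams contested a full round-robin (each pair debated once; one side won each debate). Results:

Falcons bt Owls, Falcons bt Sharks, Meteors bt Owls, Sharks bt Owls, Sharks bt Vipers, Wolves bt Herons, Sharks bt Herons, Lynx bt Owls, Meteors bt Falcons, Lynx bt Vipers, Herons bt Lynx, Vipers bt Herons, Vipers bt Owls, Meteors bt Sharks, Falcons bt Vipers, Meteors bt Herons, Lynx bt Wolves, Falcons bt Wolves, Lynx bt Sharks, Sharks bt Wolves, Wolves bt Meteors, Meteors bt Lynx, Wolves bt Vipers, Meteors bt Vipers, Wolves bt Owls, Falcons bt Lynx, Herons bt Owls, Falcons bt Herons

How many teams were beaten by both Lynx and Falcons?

Lynx beat: Vipers, Wolves, Sharks, Owls.
Falcons beat: Vipers, Lynx, Wolves, Sharks, Owls, Herons.
Both beat: Vipers, Wolves, Sharks, Owls — 4.

4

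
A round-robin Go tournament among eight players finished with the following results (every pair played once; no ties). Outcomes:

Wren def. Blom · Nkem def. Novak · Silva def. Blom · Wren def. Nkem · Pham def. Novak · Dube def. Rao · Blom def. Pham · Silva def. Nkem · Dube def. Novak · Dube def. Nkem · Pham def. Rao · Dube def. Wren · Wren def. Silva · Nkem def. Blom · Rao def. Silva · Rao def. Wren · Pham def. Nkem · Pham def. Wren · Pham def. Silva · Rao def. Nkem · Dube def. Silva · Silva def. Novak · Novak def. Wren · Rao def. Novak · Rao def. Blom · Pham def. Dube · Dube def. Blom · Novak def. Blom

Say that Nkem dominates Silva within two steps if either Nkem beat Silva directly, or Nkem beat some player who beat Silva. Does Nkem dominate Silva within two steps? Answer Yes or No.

No

Nkem did not beat Silva directly.
Nkem beat Blom, Novak, but each of them lost to Silva. No two-step path.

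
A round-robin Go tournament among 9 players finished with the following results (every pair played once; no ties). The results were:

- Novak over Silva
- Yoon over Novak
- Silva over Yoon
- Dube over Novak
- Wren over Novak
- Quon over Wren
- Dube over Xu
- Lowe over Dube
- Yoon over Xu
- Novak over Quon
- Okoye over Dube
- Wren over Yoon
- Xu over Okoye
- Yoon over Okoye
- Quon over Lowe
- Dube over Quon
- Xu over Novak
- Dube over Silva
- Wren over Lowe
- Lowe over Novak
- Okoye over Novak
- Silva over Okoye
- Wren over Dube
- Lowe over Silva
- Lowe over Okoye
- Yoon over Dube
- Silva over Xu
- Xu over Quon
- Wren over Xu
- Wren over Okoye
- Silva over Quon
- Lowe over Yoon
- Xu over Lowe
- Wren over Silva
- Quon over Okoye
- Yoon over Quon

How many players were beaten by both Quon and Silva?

1

Quon beat: Okoye, Lowe, Wren.
Silva beat: Okoye, Yoon, Xu, Quon.
Both beat: Okoye — 1.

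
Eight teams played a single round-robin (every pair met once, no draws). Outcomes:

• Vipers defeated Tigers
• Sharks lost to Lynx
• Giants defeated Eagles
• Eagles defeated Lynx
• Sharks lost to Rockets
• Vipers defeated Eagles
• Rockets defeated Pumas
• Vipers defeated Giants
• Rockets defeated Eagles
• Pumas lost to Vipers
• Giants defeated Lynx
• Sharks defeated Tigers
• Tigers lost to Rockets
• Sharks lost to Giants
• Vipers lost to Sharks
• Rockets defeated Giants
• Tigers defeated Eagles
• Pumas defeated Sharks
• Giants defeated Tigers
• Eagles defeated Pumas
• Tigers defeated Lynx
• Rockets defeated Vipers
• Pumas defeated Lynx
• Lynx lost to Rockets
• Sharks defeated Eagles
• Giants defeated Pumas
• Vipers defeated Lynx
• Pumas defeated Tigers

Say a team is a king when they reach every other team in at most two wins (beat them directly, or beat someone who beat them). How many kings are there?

1

Sharks cannot reach Rockets in two steps.
Lynx cannot reach Pumas, Rockets, Giants in two steps.
Vipers cannot reach Rockets in two steps.
Tigers cannot reach Vipers, Rockets, Giants in two steps.
Eagles cannot reach Vipers, Rockets, Giants in two steps.
Pumas cannot reach Rockets, Giants in two steps.
Rockets reaches everyone (king).
Giants cannot reach Rockets in two steps.
Kings: Rockets — 1.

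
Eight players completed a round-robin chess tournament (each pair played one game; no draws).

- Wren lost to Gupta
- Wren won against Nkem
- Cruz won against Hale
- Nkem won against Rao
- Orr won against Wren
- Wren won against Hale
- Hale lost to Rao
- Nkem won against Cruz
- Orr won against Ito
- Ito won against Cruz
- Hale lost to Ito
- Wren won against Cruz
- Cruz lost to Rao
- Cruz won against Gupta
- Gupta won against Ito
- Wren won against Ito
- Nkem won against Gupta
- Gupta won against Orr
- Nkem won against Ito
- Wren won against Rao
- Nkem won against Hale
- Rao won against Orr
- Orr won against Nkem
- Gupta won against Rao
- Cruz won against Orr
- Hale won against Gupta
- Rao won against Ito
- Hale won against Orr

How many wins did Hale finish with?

Hale's results: beat Gupta, Orr; lost to Nkem, Cruz, Wren, Ito, Rao.
That is 2 wins.

2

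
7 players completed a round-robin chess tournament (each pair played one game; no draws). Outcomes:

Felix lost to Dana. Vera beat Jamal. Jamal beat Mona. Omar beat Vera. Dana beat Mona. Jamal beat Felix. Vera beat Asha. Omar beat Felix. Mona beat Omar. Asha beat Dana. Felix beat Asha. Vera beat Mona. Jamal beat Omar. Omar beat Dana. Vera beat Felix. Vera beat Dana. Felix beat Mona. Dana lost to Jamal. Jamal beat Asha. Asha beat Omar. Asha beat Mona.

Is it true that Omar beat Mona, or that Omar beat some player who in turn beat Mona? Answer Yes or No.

Omar did not beat Mona directly.
Omar beat Vera, Dana, Felix. Of those, Vera beat Mona.

Yes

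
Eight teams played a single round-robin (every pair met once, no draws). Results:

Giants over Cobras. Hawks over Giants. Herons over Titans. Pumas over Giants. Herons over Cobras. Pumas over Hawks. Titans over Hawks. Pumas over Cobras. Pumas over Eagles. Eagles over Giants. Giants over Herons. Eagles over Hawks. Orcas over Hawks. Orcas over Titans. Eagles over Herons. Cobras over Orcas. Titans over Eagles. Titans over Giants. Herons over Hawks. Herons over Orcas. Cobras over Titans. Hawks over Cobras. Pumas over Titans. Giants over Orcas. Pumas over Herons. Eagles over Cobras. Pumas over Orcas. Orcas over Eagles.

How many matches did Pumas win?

7

Pumas' results: beat Giants, Cobras, Hawks, Eagles, Titans, Herons, Orcas; lost to no one.
That is 7 wins.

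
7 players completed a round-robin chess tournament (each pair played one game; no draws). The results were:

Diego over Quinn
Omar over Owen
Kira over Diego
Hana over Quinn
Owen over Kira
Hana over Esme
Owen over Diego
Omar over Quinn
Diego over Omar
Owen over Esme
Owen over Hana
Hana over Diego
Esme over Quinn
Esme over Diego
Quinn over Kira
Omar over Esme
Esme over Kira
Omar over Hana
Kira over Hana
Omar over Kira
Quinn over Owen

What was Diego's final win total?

Diego's results: beat Omar, Quinn; lost to Owen, Hana, Kira, Esme.
That is 2 wins.

2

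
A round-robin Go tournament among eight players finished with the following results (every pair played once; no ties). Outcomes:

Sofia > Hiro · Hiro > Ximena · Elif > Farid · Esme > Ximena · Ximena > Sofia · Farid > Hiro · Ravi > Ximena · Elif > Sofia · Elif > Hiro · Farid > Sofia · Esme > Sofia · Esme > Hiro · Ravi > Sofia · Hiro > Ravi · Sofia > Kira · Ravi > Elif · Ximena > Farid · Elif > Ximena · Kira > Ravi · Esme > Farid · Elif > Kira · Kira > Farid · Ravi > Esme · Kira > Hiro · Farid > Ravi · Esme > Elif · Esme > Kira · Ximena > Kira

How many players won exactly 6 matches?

1

Win totals: Esme 6, Hiro 2, Ximena 3, Farid 3, Ravi 4, Sofia 2, Elif 5, Kira 3.
Exactly 6: Esme — 1 player.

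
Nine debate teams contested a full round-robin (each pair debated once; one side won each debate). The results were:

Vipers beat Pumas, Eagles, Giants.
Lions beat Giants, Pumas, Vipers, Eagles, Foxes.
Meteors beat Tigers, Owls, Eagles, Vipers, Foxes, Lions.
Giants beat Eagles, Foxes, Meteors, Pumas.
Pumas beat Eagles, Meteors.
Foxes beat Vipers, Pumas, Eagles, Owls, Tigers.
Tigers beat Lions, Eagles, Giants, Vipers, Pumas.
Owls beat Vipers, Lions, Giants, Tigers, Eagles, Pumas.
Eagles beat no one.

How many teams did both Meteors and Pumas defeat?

1

Meteors beat: Foxes, Eagles, Owls, Vipers, Lions, Tigers.
Pumas beat: Eagles, Meteors.
Both beat: Eagles — 1.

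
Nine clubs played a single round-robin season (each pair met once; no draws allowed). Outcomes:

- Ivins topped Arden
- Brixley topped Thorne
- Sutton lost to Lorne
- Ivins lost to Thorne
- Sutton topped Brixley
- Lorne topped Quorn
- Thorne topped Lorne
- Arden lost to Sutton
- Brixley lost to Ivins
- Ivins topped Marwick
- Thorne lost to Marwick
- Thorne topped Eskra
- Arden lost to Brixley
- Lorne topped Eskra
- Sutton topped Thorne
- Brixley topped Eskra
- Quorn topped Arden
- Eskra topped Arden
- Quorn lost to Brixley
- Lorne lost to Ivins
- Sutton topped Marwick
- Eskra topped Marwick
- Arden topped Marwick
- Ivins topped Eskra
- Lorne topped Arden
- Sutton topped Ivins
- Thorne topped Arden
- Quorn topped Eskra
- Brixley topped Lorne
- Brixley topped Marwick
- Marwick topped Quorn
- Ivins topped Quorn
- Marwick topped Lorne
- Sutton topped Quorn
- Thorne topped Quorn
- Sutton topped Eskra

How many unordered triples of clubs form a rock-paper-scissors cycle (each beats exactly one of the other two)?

12

Win totals: Lorne 4, Ivins 6, Brixley 6, Marwick 3, Arden 1, Quorn 2, Eskra 2, Sutton 7, Thorne 5.
A club with w wins dominates both others in C(w,2) triples; summing gives 6 + 15 + 15 + 3 + 0 + 1 + 1 + 21 + 10 = 72 transitive triples.
Total triples C(9,3) = 84, so cyclic triples = 84 − 72 = 12.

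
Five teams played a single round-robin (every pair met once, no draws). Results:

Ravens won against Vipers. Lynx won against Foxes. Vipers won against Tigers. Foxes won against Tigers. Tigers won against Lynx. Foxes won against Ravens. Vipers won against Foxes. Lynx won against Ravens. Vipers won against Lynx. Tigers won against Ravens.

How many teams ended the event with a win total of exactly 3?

Win totals: Foxes 2, Lynx 2, Ravens 1, Tigers 2, Vipers 3.
Exactly 3: Vipers — 1 team.

1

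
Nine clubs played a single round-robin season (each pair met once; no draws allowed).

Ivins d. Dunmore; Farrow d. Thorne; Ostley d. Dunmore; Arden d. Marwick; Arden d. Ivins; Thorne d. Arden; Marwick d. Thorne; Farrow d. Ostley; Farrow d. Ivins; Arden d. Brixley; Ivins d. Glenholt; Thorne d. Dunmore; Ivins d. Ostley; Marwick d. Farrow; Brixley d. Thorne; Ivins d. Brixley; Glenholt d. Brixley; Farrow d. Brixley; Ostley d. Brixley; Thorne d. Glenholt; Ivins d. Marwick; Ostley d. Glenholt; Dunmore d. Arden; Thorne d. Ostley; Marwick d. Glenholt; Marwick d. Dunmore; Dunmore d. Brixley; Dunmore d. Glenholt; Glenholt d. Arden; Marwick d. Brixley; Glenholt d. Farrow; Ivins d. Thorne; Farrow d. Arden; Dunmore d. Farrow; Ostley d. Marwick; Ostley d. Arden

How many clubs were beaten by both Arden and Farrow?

Arden beat: Brixley, Ivins, Marwick.
Farrow beat: Brixley, Ivins, Thorne, Ostley, Arden.
Both beat: Brixley, Ivins — 2.

2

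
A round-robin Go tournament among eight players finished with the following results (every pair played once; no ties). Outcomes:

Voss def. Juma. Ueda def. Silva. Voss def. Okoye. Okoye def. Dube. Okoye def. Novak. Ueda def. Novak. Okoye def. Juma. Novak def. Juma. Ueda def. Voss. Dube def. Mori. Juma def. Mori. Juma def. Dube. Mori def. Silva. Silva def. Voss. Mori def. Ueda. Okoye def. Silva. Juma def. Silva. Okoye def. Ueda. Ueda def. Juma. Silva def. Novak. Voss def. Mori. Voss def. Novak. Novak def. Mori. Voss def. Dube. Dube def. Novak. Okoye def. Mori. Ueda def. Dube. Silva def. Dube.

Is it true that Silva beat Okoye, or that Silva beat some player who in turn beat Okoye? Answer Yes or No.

Silva did not beat Okoye directly.
Silva beat Voss, Novak, Dube. Of those, Voss beat Okoye.

Yes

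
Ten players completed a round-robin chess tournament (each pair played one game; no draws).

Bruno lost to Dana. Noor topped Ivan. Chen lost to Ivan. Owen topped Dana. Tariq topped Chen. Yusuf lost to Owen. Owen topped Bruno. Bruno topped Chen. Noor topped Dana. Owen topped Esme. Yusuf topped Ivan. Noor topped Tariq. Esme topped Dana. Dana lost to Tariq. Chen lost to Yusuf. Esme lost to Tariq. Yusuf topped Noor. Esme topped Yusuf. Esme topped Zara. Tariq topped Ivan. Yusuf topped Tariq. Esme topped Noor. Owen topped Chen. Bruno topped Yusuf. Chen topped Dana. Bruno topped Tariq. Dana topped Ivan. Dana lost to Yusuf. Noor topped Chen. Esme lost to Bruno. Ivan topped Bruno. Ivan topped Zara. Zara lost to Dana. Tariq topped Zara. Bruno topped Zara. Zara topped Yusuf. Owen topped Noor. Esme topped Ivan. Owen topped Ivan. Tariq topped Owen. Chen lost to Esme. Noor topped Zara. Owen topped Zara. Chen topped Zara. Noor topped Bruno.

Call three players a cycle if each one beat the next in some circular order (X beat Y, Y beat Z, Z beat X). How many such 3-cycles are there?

Win totals: Ivan 3, Yusuf 5, Esme 6, Zara 1, Bruno 5, Tariq 6, Noor 6, Chen 2, Owen 8, Dana 3.
A player with w wins dominates both others in C(w,2) triples; summing gives 3 + 10 + 15 + 0 + 10 + 15 + 15 + 1 + 28 + 3 = 100 transitive triples.
Total triples C(10,3) = 120, so cyclic triples = 120 − 100 = 20.

20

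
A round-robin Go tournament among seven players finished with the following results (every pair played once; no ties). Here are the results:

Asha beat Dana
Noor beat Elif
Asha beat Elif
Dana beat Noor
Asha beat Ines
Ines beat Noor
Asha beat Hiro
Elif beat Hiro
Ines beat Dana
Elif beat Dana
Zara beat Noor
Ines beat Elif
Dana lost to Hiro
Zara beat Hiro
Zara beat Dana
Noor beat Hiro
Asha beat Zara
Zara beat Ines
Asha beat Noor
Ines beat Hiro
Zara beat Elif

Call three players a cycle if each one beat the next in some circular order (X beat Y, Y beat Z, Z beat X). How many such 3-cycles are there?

2

Win totals: Zara 5, Noor 2, Dana 1, Elif 2, Hiro 1, Asha 6, Ines 4.
A player with w wins dominates both others in C(w,2) triples; summing gives 10 + 1 + 0 + 1 + 0 + 15 + 6 = 33 transitive triples.
Total triples C(7,3) = 35, so cyclic triples = 35 − 33 = 2.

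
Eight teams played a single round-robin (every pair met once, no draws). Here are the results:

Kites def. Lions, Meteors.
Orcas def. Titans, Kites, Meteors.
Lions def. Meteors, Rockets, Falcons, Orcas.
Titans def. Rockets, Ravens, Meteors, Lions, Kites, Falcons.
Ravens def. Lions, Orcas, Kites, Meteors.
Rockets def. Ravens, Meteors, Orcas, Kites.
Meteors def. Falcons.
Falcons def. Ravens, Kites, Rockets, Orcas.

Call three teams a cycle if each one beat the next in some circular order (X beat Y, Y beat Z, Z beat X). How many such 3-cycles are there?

Win totals: Rockets 4, Falcons 4, Orcas 3, Titans 6, Meteors 1, Lions 4, Ravens 4, Kites 2.
A team with w wins dominates both others in C(w,2) triples; summing gives 6 + 6 + 3 + 15 + 0 + 6 + 6 + 1 = 43 transitive triples.
Total triples C(8,3) = 56, so cyclic triples = 56 − 43 = 13.

13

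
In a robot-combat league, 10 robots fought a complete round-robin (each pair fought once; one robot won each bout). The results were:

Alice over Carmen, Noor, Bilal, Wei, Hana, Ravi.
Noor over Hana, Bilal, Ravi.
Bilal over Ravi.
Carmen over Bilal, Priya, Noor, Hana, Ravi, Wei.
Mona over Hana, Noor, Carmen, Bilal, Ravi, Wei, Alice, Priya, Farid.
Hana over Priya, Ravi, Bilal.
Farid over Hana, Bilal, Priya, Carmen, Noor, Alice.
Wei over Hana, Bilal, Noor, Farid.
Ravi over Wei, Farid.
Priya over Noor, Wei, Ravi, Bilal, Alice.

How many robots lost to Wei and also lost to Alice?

Wei beat: Bilal, Hana, Farid, Noor.
Alice beat: Ravi, Bilal, Wei, Hana, Carmen, Noor.
Both beat: Bilal, Hana, Noor — 3.

3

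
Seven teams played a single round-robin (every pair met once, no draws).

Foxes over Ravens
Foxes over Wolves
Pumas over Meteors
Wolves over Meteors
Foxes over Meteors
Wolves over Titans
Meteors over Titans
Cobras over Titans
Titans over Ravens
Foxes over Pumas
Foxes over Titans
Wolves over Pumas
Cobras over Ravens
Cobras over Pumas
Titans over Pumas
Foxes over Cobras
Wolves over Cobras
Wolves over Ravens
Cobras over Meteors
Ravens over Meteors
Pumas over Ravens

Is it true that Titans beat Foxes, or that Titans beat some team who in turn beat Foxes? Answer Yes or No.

Titans did not beat Foxes directly.
Titans beat Ravens, Pumas, but each of them lost to Foxes. No two-step path.

No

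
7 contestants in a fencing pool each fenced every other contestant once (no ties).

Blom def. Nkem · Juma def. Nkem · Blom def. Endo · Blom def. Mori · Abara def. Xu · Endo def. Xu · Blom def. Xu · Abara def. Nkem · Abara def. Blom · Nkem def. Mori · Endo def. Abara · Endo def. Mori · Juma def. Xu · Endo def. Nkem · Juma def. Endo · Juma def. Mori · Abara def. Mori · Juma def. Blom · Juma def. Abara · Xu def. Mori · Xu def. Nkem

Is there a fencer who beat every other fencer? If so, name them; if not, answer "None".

Juma has 6 wins out of 6 opponents — a perfect record.

Juma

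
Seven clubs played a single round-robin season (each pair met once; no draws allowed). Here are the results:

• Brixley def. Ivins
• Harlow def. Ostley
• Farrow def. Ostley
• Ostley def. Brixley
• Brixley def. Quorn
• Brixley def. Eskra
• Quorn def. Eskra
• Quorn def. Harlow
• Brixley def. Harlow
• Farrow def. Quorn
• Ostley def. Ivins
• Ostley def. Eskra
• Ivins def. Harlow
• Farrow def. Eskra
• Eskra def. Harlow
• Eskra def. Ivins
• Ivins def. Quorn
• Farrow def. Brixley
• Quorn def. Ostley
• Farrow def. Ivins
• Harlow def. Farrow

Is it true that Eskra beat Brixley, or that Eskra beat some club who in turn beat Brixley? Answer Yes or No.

No

Eskra did not beat Brixley directly.
Eskra beat Harlow, Ivins, but each of them lost to Brixley. No two-step path.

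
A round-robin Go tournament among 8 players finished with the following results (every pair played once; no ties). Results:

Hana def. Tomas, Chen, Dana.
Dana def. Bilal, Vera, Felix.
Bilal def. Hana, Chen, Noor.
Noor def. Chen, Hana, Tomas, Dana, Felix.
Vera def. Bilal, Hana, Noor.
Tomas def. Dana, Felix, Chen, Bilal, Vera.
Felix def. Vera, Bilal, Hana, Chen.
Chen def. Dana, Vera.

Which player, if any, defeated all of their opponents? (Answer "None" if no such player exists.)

None

Highest win total is Tomas with 5 (out of 7 possible).
Tomas lost to Hana, Noor, so no player went undefeated.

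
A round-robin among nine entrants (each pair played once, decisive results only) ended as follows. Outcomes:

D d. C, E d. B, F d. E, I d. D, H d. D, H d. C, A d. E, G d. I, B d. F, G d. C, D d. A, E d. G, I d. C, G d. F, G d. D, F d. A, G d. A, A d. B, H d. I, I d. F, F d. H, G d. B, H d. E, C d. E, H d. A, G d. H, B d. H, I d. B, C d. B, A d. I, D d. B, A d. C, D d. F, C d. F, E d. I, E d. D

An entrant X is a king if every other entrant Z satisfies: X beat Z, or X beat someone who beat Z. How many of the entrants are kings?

A reaches everyone (king).
B cannot reach G in two steps.
C reaches everyone (king).
D cannot reach G in two steps.
E reaches everyone (king).
F reaches everyone (king).
G reaches everyone (king).
H reaches everyone (king).
I cannot reach G in two steps.
Kings: A, C, E, F, G, H — 6.

6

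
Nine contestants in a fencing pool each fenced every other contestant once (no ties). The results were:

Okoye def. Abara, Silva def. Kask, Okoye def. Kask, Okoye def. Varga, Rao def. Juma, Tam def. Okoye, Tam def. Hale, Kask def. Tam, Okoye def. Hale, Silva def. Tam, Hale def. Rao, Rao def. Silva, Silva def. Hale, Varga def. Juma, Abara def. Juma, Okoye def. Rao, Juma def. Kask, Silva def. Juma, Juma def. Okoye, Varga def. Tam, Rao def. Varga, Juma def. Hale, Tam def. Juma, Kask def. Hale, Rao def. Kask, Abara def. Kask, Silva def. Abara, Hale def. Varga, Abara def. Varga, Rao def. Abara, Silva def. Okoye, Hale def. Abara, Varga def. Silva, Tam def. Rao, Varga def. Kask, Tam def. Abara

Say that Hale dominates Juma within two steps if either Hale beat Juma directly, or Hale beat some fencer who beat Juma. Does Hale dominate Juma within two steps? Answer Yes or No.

Yes

Hale did not beat Juma directly.
Hale beat Rao, Varga, Abara. Of those, Rao beat Juma.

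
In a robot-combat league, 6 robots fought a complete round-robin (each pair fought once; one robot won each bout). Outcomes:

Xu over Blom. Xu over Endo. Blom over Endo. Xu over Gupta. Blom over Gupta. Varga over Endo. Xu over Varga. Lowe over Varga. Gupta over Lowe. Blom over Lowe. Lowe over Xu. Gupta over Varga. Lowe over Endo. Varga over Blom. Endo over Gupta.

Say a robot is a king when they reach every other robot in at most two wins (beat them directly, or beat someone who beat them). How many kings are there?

Endo cannot reach Blom, Xu in two steps.
Lowe reaches everyone (king).
Gupta reaches everyone (king).
Blom reaches everyone (king).
Xu reaches everyone (king).
Varga cannot reach Xu in two steps.
Kings: Lowe, Gupta, Blom, Xu — 4.

4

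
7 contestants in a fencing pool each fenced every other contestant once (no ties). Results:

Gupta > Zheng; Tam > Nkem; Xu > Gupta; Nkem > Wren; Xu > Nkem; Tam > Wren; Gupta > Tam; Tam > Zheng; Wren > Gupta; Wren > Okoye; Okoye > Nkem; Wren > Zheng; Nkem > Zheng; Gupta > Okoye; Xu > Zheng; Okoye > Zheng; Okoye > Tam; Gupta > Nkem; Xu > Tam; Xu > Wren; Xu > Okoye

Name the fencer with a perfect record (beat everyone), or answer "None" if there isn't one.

Xu

Xu has 6 wins out of 6 opponents — a perfect record.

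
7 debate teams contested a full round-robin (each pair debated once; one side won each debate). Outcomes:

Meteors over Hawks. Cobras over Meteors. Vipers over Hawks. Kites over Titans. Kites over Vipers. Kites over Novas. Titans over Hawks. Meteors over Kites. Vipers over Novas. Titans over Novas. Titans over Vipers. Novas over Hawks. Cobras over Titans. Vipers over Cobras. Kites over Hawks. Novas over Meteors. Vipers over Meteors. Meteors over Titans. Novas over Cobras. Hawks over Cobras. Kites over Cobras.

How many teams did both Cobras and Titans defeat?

0

Cobras beat: Meteors, Titans.
Titans beat: Novas, Vipers, Hawks.
No one was beaten by both.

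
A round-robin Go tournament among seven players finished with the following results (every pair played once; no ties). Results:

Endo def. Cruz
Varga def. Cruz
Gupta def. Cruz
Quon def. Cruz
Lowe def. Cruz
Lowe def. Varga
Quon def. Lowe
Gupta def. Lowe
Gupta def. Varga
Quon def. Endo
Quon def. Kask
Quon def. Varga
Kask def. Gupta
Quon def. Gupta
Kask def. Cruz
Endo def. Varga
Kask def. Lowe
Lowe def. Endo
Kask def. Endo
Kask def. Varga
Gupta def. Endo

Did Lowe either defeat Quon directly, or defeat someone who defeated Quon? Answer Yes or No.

Lowe did not beat Quon directly.
Lowe beat Varga, Cruz, Endo, but each of them lost to Quon. No two-step path.

No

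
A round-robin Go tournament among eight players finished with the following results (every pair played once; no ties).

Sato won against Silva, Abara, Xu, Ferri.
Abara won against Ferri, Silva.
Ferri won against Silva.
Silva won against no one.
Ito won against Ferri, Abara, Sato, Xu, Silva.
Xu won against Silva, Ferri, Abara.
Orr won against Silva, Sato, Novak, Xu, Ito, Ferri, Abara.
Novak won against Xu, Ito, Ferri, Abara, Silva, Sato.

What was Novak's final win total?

6

Novak's results: beat Sato, Xu, Ferri, Silva, Ito, Abara; lost to Orr.
That is 6 wins.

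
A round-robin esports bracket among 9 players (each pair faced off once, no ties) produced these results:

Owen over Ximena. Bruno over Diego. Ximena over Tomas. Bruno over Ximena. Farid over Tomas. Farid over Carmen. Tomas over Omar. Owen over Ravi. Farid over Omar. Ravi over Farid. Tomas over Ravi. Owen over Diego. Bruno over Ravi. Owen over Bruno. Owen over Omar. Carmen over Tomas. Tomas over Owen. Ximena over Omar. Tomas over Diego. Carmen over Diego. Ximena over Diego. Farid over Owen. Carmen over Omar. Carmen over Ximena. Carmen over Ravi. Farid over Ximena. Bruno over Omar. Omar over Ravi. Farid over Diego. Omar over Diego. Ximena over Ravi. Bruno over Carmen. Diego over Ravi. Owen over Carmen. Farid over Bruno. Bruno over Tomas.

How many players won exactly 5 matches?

Win totals: Farid 7, Owen 6, Diego 1, Omar 2, Ximena 4, Bruno 6, Tomas 4, Carmen 5, Ravi 1.
Exactly 5: Carmen — 1 player.

1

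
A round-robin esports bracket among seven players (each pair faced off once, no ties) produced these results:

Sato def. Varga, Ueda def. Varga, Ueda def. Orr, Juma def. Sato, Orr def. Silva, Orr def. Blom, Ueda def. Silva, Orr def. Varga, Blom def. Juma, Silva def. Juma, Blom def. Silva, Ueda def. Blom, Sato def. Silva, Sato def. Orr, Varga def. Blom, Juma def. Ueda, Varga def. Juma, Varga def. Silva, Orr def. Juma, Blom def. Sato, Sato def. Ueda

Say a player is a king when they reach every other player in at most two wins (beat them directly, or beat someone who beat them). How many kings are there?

Varga cannot reach Orr in two steps.
Orr reaches everyone (king).
Juma reaches everyone (king).
Silva cannot reach Varga, Orr, Blom in two steps.
Ueda reaches everyone (king).
Blom reaches everyone (king).
Sato reaches everyone (king).
Kings: Orr, Juma, Ueda, Blom, Sato — 5.

5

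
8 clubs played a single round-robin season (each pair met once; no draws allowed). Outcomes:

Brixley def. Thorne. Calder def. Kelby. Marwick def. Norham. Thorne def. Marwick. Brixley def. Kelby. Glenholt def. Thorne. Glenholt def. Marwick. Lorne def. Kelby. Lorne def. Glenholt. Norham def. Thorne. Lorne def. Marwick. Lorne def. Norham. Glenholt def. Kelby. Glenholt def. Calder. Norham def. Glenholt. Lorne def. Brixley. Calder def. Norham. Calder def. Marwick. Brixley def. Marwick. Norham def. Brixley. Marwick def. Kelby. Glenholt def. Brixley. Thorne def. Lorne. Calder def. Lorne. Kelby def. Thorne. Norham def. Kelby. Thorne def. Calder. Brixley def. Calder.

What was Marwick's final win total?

2

Marwick's results: beat Norham, Kelby; lost to Brixley, Thorne, Glenholt, Lorne, Calder.
That is 2 wins.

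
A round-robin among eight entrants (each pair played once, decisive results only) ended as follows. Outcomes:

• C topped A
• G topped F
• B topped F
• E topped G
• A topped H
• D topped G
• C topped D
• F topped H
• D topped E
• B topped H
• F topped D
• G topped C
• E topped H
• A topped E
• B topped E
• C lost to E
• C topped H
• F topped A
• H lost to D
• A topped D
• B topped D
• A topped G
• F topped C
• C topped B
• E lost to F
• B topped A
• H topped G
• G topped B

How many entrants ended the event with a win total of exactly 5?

2

Win totals: A 4, B 5, C 4, D 3, E 3, F 5, G 3, H 1.
Exactly 5: B, F — 2 entrants.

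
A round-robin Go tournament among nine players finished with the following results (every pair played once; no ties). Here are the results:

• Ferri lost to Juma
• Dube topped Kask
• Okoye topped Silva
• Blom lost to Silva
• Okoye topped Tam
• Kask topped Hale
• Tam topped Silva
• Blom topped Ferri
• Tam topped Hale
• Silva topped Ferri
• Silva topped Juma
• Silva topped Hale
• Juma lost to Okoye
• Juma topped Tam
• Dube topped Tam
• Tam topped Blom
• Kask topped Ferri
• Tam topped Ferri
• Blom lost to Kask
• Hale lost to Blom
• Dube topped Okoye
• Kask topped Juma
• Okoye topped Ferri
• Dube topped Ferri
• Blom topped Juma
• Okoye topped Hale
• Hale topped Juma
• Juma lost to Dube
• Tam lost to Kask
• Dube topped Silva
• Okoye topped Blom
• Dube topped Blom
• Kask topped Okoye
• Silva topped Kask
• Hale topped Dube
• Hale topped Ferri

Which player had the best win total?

Dube

Win totals: Ferri 0, Dube 7, Juma 2, Hale 3, Silva 5, Kask 6, Tam 4, Okoye 6, Blom 3.
Dube leads with 7 wins (next highest: 6).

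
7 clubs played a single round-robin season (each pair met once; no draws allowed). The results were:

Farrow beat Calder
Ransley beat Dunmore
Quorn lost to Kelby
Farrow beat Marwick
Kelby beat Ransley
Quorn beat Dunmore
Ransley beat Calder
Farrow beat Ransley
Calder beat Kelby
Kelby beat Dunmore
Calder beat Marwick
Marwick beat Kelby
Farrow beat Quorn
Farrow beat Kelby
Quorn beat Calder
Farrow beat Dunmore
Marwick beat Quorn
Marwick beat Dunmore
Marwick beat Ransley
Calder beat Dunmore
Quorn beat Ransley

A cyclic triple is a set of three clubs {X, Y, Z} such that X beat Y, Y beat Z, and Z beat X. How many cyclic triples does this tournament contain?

4

Win totals: Quorn 3, Marwick 4, Farrow 6, Dunmore 0, Ransley 2, Kelby 3, Calder 3.
A club with w wins dominates both others in C(w,2) triples; summing gives 3 + 6 + 15 + 0 + 1 + 3 + 3 = 31 transitive triples.
Total triples C(7,3) = 35, so cyclic triples = 35 − 31 = 4.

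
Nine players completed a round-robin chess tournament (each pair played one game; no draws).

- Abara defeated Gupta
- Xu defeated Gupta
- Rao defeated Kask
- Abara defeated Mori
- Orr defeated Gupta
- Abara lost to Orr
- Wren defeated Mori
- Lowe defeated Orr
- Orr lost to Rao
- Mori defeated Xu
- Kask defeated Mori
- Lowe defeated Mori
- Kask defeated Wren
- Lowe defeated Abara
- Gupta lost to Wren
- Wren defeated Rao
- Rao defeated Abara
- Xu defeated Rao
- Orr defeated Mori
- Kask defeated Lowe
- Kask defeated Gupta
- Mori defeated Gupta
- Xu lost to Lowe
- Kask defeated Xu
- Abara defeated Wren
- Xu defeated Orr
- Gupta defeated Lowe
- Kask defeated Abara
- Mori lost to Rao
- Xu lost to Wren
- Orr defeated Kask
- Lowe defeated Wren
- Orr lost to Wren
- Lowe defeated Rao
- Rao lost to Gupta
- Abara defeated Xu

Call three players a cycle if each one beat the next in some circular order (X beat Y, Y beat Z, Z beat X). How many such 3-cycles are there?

Win totals: Xu 3, Wren 5, Lowe 6, Kask 6, Gupta 2, Abara 4, Mori 2, Rao 4, Orr 4.
A player with w wins dominates both others in C(w,2) triples; summing gives 3 + 10 + 15 + 15 + 1 + 6 + 1 + 6 + 6 = 63 transitive triples.
Total triples C(9,3) = 84, so cyclic triples = 84 − 63 = 21.

21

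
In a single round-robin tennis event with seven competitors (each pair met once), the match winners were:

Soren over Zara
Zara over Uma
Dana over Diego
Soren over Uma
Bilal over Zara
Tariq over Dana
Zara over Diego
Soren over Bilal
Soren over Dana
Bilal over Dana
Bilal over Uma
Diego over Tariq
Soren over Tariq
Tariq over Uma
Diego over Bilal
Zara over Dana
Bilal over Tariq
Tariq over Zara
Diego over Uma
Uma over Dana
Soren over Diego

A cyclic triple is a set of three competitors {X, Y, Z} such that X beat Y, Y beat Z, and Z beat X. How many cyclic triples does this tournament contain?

5

Win totals: Zara 3, Soren 6, Uma 1, Bilal 4, Dana 1, Tariq 3, Diego 3.
A competitor with w wins dominates both others in C(w,2) triples; summing gives 3 + 15 + 0 + 6 + 0 + 3 + 3 = 30 transitive triples.
Total triples C(7,3) = 35, so cyclic triples = 35 − 30 = 5.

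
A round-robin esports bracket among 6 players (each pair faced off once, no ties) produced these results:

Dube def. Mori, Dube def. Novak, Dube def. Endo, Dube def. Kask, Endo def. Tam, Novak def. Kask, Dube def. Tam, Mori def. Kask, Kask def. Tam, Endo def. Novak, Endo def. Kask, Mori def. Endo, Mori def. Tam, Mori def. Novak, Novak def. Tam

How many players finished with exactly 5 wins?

1

Win totals: Mori 4, Novak 2, Dube 5, Tam 0, Kask 1, Endo 3.
Exactly 5: Dube — 1 player.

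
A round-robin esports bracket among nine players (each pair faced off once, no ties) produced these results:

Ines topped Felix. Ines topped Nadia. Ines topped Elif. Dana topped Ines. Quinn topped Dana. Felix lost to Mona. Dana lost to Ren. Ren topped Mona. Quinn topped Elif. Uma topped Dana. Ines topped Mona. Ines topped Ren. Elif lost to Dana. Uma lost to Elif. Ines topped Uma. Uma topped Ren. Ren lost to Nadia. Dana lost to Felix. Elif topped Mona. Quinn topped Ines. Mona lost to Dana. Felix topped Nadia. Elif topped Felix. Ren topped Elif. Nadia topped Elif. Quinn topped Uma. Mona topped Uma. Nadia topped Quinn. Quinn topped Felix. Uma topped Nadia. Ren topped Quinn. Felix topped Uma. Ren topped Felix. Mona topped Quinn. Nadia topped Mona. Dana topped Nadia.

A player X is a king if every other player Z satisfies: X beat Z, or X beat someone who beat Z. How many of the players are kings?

8

Dana reaches everyone (king).
Uma reaches everyone (king).
Quinn reaches everyone (king).
Ren reaches everyone (king).
Mona reaches everyone (king).
Ines reaches everyone (king).
Felix reaches everyone (king).
Elif cannot reach Ines in two steps.
Nadia reaches everyone (king).
Kings: Dana, Uma, Quinn, Ren, Mona, Ines, Felix, Nadia — 8.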